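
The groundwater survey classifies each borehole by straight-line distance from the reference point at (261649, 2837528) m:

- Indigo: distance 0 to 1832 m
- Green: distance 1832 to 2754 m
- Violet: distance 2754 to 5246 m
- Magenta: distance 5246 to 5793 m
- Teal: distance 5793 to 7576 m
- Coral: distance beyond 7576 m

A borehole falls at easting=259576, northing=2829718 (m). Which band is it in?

Coral

Distance = √((259576−261649)² + (2829718−2837528)²) = √(4297329.000 + 60996100.000) = 8080.435 m.
7576 ≤ 8080.435 < ∞ → Coral.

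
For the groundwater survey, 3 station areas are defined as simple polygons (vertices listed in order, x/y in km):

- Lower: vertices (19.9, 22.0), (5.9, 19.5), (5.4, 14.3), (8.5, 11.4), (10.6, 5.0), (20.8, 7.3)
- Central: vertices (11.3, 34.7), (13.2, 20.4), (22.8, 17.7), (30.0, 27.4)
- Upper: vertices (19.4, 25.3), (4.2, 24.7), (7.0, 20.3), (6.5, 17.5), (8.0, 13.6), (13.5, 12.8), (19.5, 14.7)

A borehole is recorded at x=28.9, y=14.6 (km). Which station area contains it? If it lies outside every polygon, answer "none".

Cast a ray rightward from (28.9, 14.6). For each polygon, the edges (by vertex number in listed order) whose endpoints lie on opposite sides of y = 14.6, where each meets that height, and whether that is right or left of the point:
Lower: 2–3 at x≈5.43 (left), 6–1 at x≈20.35 (left) → 0 crossings.
Central: no edge straddles that height → 0 crossings.
Upper: 4–5 at x≈7.62 (left), 6–7 at x≈19.18 (left) → 0 crossings.
All counts are even, so the point lies outside every listed polygon.

none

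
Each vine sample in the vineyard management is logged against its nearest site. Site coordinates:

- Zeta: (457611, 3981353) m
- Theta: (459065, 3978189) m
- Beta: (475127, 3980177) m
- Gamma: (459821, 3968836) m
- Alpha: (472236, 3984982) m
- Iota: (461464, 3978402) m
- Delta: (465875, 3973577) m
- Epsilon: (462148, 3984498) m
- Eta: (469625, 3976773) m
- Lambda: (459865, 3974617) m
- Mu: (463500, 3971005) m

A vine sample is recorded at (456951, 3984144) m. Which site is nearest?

Squared distances to each site:
Zeta: 8225281.000; Theta: 39931021.000; Beta: 346104065.000; Gamma: 242571764.000; Alpha: 234333469.000; Iota: 53337733.000; Delta: 191299265.000; Epsilon: 27134125.000; Eta: 214961917.000; Lambda: 99255125.000; Mu: 215522722.000.
Minimum at Zeta.

Zeta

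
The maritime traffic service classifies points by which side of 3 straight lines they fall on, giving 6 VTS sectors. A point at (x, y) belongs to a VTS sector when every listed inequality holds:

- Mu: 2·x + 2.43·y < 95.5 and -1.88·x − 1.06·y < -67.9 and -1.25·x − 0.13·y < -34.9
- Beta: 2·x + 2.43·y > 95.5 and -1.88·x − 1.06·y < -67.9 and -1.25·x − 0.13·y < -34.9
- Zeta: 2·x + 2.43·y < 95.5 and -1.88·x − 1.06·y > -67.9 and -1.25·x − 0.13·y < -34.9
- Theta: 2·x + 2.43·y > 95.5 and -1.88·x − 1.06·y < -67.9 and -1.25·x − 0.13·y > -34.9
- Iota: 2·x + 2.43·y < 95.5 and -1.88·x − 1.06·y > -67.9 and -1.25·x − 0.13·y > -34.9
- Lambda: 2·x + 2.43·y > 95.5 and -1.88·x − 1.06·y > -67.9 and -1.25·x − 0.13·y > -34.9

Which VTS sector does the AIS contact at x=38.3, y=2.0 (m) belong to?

Mu

2·38.3 + 2.43·2.0 = 81.460, which is < 95.5
-1.88·38.3 − 1.06·2.0 = -74.124, which is < -67.9
-1.25·38.3 − 0.13·2.0 = -48.135, which is < -34.9
This sign pattern matches Mu.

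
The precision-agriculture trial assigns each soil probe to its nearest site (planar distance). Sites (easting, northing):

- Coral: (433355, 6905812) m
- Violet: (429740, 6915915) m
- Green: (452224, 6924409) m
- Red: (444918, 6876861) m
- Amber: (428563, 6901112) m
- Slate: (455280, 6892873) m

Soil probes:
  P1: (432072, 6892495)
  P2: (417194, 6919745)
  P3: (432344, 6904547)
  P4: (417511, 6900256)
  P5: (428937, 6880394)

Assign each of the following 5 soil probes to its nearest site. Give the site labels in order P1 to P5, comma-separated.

P1 → Amber (d²=86565770.00)
P2 → Violet (d²=172071016.00)
P3 → Coral (d²=2622346.00)
P4 → Amber (d²=122879440.00)
P5 → Red (d²=267874450.00)

Amber, Violet, Coral, Amber, Red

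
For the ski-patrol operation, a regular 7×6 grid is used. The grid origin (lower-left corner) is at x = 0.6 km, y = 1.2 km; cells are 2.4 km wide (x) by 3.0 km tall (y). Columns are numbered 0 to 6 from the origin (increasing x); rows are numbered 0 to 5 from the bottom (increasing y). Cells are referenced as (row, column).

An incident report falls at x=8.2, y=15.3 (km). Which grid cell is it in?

Column index: ⌊(8.2 − 0.6) / 2.4⌋ = ⌊3.167⌋ = 3
Row offset from origin: ⌊(15.3 − 1.2) / 3.0⌋ = ⌊4.700⌋ = 4 → row 4

(4, 3)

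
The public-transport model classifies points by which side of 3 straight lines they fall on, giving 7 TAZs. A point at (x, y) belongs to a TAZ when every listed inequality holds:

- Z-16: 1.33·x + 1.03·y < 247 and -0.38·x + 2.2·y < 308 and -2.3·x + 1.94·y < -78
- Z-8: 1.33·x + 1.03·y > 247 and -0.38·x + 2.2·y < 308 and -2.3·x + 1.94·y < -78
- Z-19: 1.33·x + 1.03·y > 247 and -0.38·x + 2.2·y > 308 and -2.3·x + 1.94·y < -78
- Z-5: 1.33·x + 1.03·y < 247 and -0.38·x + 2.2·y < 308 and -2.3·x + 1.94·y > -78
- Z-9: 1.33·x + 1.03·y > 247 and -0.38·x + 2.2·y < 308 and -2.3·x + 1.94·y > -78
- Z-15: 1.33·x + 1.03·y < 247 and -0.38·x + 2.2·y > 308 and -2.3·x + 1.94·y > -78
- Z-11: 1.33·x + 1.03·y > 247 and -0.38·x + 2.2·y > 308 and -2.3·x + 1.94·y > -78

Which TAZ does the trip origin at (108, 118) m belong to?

Z-9

1.33·108 + 1.03·118 = 265.180, which is > 247
-0.38·108 + 2.2·118 = 218.560, which is < 308
-2.3·108 + 1.94·118 = -19.480, which is > -78
This sign pattern matches Z-9.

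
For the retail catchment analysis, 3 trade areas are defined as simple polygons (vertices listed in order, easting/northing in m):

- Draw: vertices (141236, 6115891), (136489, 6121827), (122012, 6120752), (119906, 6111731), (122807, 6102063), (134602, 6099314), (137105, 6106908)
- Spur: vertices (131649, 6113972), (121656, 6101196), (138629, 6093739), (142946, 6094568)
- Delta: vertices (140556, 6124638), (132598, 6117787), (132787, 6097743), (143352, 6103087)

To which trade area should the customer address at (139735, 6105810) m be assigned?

Delta

Cast a ray rightward from (139735, 6105810). For each polygon, the edges (by vertex number in listed order) whose endpoints lie on opposite sides of northing = 6105810, where each meets that height, and whether that is right or left of the point:
Draw: 4–5 at easting≈121682.7 (left), 6–7 at easting≈136743.1 (left) → 0 crossings.
Spur: 1–2 at easting≈125264.9 (left), 4–1 at easting≈136400.9 (left) → 0 crossings.
Delta: 2–3 at easting≈132710.9 (left), 4–1 at easting≈142998.7 (right) → 1 crossing.
Only Delta has an odd count, so the point is inside Delta.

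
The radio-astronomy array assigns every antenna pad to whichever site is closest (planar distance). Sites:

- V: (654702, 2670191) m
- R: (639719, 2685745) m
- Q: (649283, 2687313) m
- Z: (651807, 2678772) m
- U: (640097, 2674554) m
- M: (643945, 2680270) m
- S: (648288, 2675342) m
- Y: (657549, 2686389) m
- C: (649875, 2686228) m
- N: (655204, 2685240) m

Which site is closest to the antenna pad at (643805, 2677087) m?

Squared distances to each site:
V: 166299425.000; R: 91656360.000; Q: 134579560.000; Z: 66871229.000; U: 20165353.000; M: 10151089.000; S: 23142314.000; Y: 275424740.000; C: 120402781.000; N: 196408610.000.
Minimum at M.

M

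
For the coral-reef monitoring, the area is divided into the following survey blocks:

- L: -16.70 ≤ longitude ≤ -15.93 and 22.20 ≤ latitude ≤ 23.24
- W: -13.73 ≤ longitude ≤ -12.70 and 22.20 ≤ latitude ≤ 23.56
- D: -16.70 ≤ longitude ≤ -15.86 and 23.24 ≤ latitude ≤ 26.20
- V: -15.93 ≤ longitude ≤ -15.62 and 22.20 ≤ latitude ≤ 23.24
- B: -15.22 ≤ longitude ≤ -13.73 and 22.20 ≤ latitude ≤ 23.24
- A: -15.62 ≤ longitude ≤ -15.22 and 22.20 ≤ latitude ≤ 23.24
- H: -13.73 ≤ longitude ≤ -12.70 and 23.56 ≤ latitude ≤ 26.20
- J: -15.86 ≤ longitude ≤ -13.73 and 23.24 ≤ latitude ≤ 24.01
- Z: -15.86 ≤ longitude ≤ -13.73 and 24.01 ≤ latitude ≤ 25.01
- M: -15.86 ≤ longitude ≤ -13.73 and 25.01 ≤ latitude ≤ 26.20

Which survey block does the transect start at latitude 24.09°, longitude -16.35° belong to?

D

The point has longitude = -16.35 and latitude = 24.09.
Only D satisfies -16.70 ≤ longitude ≤ -15.86 and 23.24 ≤ latitude ≤ 26.20.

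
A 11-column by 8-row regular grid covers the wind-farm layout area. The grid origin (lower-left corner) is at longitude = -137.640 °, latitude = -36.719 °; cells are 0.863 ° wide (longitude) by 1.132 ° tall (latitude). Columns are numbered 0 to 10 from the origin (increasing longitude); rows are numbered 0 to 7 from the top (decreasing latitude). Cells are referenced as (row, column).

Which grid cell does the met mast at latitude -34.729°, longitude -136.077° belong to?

(6, 1)

Column index: ⌊(-136.077 − -137.640) / 0.863⌋ = ⌊1.811⌋ = 1
Row offset from origin: ⌊(-34.729 − -36.719) / 1.132⌋ = ⌊1.758⌋ = 1 → row 6 (counted from top)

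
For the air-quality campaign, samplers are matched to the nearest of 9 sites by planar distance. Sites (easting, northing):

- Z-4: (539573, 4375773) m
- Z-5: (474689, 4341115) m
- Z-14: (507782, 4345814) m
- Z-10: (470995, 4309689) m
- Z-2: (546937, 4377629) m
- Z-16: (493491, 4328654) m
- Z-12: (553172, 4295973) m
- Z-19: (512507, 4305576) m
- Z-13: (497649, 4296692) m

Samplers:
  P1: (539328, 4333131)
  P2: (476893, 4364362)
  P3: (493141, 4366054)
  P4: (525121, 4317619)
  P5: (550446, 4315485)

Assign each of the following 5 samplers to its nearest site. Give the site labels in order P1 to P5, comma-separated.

Z-14, Z-5, Z-14, Z-19, Z-12

P1 → Z-14 (d²=1156008605.00)
P2 → Z-5 (d²=545280625.00)
P3 → Z-14 (d²=624016481.00)
P4 → Z-19 (d²=304146845.00)
P5 → Z-12 (d²=388149220.00)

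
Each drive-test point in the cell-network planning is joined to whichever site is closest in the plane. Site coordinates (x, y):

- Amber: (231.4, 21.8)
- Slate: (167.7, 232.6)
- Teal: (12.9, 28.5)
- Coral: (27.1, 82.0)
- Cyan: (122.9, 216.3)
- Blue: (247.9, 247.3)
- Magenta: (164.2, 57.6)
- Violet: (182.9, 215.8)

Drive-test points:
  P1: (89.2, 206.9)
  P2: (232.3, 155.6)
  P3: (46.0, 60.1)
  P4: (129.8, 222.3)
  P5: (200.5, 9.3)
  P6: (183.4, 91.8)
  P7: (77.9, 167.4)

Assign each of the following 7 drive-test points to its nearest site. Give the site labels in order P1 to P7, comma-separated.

P1 → Cyan (d²=1224.05)
P2 → Violet (d²=6064.40)
P3 → Coral (d²=836.82)
P4 → Cyan (d²=83.61)
P5 → Amber (d²=1111.06)
P6 → Magenta (d²=1538.28)
P7 → Cyan (d²=4416.21)

Cyan, Violet, Coral, Cyan, Amber, Magenta, Cyan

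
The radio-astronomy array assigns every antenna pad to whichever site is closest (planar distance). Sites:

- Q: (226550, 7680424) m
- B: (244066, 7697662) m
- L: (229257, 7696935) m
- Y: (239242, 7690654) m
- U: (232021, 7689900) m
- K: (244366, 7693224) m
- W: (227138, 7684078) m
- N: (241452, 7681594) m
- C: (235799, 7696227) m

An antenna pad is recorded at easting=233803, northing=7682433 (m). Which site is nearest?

Squared distances to each site:
Q: 56642090.000; B: 337251610.000; L: 230974120.000; Y: 97167562.000; U: 58931613.000; K: 228022650.000; W: 47128250.000; N: 59211122.000; C: 194258452.000.
Minimum at W.

W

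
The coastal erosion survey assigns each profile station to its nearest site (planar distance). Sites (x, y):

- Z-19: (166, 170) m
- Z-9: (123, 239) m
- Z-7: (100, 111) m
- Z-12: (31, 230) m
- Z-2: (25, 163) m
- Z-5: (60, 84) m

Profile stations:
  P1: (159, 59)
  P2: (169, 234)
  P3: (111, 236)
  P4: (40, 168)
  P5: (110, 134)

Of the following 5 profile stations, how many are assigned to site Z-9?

P1 → Z-7
P2 → Z-9
P3 → Z-9
P4 → Z-2
P5 → Z-7
2 of the 5 go to Z-9.

2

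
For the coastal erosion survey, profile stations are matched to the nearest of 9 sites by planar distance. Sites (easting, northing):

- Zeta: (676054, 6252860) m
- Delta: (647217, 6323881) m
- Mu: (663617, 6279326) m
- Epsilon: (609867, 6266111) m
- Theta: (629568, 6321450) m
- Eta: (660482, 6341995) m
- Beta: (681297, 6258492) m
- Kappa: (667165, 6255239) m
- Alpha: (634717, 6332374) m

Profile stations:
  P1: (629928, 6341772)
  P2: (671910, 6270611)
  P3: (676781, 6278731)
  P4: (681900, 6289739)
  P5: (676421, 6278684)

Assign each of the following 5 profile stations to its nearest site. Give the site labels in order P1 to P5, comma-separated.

P1 → Alpha (d²=111256925.00)
P2 → Mu (d²=144725074.00)
P3 → Mu (d²=173644921.00)
P4 → Mu (d²=442698658.00)
P5 → Mu (d²=164354580.00)

Alpha, Mu, Mu, Mu, Mu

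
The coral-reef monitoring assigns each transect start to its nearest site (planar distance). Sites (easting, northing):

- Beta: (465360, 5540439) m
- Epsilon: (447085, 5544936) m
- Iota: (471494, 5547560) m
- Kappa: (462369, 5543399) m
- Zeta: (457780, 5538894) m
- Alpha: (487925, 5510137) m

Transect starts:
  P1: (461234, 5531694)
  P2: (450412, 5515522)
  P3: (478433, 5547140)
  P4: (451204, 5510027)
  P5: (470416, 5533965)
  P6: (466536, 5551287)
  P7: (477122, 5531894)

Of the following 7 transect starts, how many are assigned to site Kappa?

0

P1 → Zeta
P2 → Zeta
P3 → Iota
P4 → Zeta
P5 → Beta
P6 → Iota
P7 → Beta
0 of the 7 go to Kappa.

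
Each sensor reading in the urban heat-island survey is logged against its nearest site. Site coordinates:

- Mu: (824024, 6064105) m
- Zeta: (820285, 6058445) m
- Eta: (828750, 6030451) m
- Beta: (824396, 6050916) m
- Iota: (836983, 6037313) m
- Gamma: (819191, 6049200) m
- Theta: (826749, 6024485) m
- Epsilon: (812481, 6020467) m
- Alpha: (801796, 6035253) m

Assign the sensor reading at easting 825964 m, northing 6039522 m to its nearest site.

Squared distances to each site:
Mu: 608087489.000; Zeta: 390330970.000; Eta: 90044837.000; Beta: 132281860.000; Iota: 126298042.000; Gamma: 139537213.000; Theta: 226727594.000; Epsilon: 544884314.000; Alpha: 602316585.000.
Minimum at Eta.

Eta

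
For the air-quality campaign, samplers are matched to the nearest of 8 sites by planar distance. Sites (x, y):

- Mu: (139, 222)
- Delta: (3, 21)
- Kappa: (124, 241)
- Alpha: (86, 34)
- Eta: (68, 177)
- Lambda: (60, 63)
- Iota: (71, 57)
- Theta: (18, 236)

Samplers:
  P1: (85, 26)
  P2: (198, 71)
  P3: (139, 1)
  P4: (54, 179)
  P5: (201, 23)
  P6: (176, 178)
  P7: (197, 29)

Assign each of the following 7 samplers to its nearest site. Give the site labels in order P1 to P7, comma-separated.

Alpha, Alpha, Alpha, Eta, Alpha, Mu, Alpha

P1 → Alpha (d²=65.00)
P2 → Alpha (d²=13913.00)
P3 → Alpha (d²=3898.00)
P4 → Eta (d²=200.00)
P5 → Alpha (d²=13346.00)
P6 → Mu (d²=3305.00)
P7 → Alpha (d²=12346.00)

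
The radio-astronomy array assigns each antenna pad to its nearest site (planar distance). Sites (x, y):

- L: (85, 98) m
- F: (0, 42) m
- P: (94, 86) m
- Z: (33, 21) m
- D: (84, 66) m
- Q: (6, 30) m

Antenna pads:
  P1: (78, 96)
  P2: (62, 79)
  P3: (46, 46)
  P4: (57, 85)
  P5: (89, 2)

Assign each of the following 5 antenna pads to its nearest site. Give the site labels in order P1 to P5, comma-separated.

L, D, Z, L, Z

P1 → L (d²=53.00)
P2 → D (d²=653.00)
P3 → Z (d²=794.00)
P4 → L (d²=953.00)
P5 → Z (d²=3497.00)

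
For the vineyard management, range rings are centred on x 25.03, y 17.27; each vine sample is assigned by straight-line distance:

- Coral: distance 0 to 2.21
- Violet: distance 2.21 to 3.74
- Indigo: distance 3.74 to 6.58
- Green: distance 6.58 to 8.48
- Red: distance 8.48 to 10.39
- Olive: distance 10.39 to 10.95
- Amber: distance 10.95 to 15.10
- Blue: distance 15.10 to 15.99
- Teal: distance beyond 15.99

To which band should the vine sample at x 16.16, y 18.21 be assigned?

Red

Distance = √((16.16−25.03)² + (18.21−17.27)²) = √(78.677 + 0.884) = 8.920.
8.48 ≤ 8.920 < 10.39 → Red.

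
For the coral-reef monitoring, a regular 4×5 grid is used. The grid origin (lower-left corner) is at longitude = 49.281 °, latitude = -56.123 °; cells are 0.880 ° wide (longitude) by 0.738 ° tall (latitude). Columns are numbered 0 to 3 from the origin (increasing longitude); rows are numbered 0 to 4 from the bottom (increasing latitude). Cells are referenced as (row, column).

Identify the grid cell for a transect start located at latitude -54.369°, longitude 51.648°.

Column index: ⌊(51.648 − 49.281) / 0.880⌋ = ⌊2.690⌋ = 2
Row offset from origin: ⌊(-54.369 − -56.123) / 0.738⌋ = ⌊2.377⌋ = 2 → row 2

(2, 2)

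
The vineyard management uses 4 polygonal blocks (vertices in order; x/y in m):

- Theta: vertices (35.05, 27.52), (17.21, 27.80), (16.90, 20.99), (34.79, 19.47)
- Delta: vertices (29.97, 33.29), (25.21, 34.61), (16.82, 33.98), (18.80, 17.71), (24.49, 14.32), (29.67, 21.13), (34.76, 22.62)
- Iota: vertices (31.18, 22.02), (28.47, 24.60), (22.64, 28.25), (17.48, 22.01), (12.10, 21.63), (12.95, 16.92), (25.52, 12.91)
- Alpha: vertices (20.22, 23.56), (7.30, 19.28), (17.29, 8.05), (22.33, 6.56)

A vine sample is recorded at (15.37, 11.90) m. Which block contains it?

Alpha

Cast a ray rightward from (15.37, 11.90). For each polygon, the edges (by vertex number in listed order) whose endpoints lie on opposite sides of y = 11.90, where each meets that height, and whether that is right or left of the point:
Theta: no edge straddles that height → 0 crossings.
Delta: no edge straddles that height → 0 crossings.
Iota: no edge straddles that height → 0 crossings.
Alpha: 2–3 at x≈13.865 (left), 4–1 at x≈21.667 (right) → 1 crossing.
Only Alpha has an odd count, so the point is inside Alpha.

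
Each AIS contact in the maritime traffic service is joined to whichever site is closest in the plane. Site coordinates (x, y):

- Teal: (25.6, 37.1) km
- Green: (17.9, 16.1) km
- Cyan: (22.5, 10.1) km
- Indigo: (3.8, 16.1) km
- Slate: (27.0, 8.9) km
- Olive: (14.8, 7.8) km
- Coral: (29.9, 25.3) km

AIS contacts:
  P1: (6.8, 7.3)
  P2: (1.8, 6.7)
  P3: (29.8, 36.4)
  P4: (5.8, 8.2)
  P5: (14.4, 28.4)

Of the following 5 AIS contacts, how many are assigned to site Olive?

1

P1 → Olive
P2 → Indigo
P3 → Teal
P4 → Indigo
P5 → Green
1 of the 5 goes to Olive.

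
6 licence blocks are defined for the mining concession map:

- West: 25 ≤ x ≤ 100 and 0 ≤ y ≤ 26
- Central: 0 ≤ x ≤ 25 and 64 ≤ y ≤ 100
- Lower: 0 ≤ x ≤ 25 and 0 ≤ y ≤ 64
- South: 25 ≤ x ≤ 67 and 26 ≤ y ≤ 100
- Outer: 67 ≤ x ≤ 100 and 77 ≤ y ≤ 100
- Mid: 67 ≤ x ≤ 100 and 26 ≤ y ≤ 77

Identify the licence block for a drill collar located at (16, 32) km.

The point has x = 16 and y = 32.
Only Lower satisfies 0 ≤ x ≤ 25 and 0 ≤ y ≤ 64.

Lower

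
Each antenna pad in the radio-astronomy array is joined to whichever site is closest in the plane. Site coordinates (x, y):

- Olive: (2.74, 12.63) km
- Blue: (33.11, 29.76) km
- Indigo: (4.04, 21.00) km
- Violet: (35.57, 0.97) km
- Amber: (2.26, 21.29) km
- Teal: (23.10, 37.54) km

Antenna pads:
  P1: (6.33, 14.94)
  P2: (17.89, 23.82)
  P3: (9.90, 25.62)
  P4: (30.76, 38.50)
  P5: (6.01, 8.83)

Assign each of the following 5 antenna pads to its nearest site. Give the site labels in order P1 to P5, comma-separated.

Olive, Indigo, Indigo, Teal, Olive

P1 → Olive (d²=18.22)
P2 → Indigo (d²=199.77)
P3 → Indigo (d²=55.68)
P4 → Teal (d²=59.60)
P5 → Olive (d²=25.13)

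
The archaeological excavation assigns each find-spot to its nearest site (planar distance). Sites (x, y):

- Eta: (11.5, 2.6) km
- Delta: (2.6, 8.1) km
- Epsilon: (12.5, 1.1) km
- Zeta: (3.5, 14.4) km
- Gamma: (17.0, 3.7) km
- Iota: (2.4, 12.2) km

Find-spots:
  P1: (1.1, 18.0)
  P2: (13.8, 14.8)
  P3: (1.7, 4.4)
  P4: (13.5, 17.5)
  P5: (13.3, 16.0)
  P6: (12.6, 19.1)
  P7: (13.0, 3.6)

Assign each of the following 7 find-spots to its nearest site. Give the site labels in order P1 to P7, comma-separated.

P1 → Zeta (d²=18.72)
P2 → Zeta (d²=106.25)
P3 → Delta (d²=14.50)
P4 → Zeta (d²=109.61)
P5 → Zeta (d²=98.60)
P6 → Zeta (d²=104.90)
P7 → Eta (d²=3.25)

Zeta, Zeta, Delta, Zeta, Zeta, Zeta, Eta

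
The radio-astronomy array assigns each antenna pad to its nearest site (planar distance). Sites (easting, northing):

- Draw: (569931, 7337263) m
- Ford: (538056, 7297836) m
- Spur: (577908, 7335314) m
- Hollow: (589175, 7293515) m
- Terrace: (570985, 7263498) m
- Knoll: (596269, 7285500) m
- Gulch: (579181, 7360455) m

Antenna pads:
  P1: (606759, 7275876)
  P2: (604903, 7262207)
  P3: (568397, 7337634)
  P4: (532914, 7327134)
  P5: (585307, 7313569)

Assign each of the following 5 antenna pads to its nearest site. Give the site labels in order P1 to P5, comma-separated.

Knoll, Knoll, Draw, Ford, Hollow

P1 → Knoll (d²=202661476.00)
P2 → Knoll (d²=617109805.00)
P3 → Draw (d²=2490797.00)
P4 → Ford (d²=884812968.00)
P5 → Hollow (d²=417124340.00)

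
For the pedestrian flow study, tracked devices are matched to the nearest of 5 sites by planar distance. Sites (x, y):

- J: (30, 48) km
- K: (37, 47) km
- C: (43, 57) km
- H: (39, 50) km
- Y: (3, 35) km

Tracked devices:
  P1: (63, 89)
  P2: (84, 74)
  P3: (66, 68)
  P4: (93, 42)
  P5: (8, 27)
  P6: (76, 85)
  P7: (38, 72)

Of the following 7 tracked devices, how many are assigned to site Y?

1

P1 → C
P2 → C
P3 → C
P4 → C
P5 → Y
P6 → C
P7 → C
1 of the 7 goes to Y.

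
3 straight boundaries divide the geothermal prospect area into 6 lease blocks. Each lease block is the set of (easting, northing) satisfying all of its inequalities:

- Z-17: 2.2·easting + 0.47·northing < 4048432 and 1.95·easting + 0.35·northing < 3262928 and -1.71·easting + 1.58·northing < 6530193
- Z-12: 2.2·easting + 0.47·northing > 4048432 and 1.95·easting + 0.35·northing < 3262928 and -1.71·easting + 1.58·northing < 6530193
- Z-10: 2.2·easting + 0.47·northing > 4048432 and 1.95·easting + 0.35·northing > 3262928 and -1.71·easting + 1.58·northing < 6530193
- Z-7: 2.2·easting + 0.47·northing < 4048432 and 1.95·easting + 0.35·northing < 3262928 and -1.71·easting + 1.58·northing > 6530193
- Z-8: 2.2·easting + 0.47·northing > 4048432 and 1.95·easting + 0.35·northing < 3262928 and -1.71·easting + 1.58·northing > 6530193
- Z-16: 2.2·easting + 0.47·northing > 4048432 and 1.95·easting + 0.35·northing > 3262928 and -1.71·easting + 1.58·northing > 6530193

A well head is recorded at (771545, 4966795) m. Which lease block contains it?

Z-17

2.2·771545 + 0.47·4966795 = 4031792.650, which is < 4048432
1.95·771545 + 0.35·4966795 = 3242891.000, which is < 3262928
-1.71·771545 + 1.58·4966795 = 6528194.150, which is < 6530193
This sign pattern matches Z-17.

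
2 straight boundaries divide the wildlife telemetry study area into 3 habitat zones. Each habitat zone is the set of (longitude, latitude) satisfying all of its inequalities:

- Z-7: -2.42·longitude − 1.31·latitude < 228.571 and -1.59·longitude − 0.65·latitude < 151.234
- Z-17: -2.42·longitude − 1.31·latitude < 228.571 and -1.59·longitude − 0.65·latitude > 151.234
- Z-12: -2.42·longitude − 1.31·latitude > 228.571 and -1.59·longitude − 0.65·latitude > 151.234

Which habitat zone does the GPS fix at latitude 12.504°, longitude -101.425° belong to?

-2.42·-101.425 − 1.31·12.504 = 229.068, which is > 228.571
-1.59·-101.425 − 0.65·12.504 = 153.138, which is > 151.234
This sign pattern matches Z-12.

Z-12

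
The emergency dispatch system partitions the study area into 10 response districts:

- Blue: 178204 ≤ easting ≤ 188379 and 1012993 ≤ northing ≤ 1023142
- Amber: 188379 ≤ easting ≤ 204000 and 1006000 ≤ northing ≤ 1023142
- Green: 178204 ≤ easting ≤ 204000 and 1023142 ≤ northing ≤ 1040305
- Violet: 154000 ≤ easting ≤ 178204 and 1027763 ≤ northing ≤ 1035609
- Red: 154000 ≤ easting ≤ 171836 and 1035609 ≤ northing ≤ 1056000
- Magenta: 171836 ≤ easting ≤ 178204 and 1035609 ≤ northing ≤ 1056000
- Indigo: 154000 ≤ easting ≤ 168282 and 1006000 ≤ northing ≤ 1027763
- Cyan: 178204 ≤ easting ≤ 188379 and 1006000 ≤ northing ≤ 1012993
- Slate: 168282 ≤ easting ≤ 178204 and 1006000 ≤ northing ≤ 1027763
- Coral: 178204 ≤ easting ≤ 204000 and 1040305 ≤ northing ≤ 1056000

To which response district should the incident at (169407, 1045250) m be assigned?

Red

The point has easting = 169407 and northing = 1045250.
Only Red satisfies 154000 ≤ easting ≤ 171836 and 1035609 ≤ northing ≤ 1056000.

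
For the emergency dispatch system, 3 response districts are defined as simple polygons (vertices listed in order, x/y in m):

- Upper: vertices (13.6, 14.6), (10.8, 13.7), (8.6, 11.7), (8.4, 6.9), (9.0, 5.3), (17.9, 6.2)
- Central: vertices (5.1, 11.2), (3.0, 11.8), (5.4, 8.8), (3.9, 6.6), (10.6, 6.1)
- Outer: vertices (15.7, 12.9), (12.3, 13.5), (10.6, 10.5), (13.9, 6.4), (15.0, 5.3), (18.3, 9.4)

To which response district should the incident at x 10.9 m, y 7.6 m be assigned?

Cast a ray rightward from (10.9, 7.6). For each polygon, the edges (by vertex number in listed order) whose endpoints lie on opposite sides of y = 7.6, where each meets that height, and whether that is right or left of the point:
Upper: 3–4 at x≈8.43 (left), 6–1 at x≈17.18 (right) → 1 crossing.
Central: 3–4 at x≈4.58 (left), 5–1 at x≈8.98 (left) → 0 crossings.
Outer: 3–4 at x≈12.93 (right), 5–6 at x≈16.85 (right) → 2 crossings.
Only Upper has an odd count, so the point is inside Upper.

Upper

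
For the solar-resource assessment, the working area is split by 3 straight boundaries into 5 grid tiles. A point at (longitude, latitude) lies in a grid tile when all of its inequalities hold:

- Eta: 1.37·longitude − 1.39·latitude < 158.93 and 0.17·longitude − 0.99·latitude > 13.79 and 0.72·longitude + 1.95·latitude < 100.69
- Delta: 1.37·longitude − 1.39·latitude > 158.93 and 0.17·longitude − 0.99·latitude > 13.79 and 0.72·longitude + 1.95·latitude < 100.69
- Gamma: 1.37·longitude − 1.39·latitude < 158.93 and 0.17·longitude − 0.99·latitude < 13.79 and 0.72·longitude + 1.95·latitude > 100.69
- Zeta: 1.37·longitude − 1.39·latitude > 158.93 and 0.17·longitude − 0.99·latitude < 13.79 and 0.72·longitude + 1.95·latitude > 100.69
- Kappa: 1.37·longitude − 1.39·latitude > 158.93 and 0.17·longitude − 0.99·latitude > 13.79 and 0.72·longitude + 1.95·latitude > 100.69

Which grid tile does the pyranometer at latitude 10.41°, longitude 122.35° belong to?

1.37·122.35 − 1.39·10.41 = 153.150, which is < 158.93
0.17·122.35 − 0.99·10.41 = 10.494, which is < 13.79
0.72·122.35 + 1.95·10.41 = 108.391, which is > 100.69
This sign pattern matches Gamma.

Gamma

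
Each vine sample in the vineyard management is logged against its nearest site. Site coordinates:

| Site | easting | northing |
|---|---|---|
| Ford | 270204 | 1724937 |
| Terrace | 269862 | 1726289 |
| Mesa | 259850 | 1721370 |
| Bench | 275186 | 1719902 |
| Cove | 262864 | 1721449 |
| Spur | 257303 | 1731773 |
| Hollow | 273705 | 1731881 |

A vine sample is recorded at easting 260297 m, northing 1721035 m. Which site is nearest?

Squared distances to each site:
Ford: 113374253.000; Terrace: 119093741.000; Mesa: 312034.000; Bench: 222966010.000; Cove: 6760885.000; Spur: 124268680.000; Hollow: 297410180.000.
Minimum at Mesa.

Mesa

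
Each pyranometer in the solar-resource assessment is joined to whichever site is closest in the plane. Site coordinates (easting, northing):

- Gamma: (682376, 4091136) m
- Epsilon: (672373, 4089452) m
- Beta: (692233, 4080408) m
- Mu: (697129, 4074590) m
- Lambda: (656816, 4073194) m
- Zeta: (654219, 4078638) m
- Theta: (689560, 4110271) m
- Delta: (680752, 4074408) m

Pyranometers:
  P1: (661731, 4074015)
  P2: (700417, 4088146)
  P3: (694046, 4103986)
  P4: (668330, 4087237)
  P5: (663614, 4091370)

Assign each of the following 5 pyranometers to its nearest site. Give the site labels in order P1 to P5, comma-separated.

Lambda, Beta, Theta, Epsilon, Epsilon

P1 → Lambda (d²=24831266.00)
P2 → Beta (d²=126854500.00)
P3 → Theta (d²=59625421.00)
P4 → Epsilon (d²=21252074.00)
P5 → Epsilon (d²=80398805.00)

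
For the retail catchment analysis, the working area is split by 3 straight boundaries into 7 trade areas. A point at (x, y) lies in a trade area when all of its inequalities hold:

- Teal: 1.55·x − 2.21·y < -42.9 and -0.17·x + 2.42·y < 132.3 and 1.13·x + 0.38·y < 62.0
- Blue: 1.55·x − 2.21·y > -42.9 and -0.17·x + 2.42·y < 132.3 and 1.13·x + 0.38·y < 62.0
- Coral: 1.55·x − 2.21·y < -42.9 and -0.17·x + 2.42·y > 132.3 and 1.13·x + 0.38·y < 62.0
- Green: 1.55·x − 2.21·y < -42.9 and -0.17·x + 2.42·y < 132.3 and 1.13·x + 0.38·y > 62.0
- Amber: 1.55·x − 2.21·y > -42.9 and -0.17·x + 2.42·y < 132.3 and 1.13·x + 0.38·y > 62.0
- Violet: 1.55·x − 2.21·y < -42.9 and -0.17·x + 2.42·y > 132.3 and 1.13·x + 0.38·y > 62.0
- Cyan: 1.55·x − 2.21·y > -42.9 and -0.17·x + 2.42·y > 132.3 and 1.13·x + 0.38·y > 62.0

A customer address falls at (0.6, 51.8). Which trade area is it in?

Teal

1.55·0.6 − 2.21·51.8 = -113.548, which is < -42.9
-0.17·0.6 + 2.42·51.8 = 125.254, which is < 132.3
1.13·0.6 + 0.38·51.8 = 20.362, which is < 62.0
This sign pattern matches Teal.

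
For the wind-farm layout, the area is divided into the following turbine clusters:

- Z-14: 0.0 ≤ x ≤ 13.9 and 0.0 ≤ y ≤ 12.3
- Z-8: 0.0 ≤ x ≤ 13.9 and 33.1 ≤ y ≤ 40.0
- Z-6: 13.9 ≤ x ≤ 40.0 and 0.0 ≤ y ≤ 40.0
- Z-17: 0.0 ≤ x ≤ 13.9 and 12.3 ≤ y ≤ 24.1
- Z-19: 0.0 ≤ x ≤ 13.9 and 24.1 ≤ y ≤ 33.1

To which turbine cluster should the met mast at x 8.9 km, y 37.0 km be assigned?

The point has x = 8.9 and y = 37.0.
Only Z-8 satisfies 0.0 ≤ x ≤ 13.9 and 33.1 ≤ y ≤ 40.0.

Z-8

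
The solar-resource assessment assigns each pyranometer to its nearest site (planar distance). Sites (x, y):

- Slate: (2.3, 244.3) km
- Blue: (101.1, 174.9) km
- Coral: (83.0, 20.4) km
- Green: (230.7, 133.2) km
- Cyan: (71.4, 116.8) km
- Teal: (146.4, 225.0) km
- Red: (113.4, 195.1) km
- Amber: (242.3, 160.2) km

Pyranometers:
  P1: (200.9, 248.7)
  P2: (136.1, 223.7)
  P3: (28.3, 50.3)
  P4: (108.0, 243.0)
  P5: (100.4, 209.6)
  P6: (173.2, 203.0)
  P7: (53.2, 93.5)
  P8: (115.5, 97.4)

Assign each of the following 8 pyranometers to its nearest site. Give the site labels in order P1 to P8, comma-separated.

P1 → Teal (d²=3531.94)
P2 → Teal (d²=107.78)
P3 → Coral (d²=3886.10)
P4 → Teal (d²=1798.56)
P5 → Red (d²=379.25)
P6 → Teal (d²=1202.24)
P7 → Cyan (d²=874.13)
P8 → Cyan (d²=2321.17)

Teal, Teal, Coral, Teal, Red, Teal, Cyan, Cyan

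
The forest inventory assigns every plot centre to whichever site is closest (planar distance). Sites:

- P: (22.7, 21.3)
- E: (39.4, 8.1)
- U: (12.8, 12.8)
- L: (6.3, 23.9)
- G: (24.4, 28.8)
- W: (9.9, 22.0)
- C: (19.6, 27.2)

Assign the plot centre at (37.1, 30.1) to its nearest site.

Squared distances to each site:
P: 284.800; E: 489.290; U: 889.780; L: 987.080; G: 162.980; W: 805.450; C: 314.660.
Minimum at G.

G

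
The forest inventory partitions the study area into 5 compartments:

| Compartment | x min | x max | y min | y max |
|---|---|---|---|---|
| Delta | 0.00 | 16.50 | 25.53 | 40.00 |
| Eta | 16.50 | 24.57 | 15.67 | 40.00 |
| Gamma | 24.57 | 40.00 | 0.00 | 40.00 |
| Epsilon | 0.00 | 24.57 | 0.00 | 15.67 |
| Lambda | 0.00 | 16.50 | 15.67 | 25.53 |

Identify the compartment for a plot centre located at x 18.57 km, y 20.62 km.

Eta

The point has x = 18.57 and y = 20.62.
Only Eta satisfies 16.50 ≤ x ≤ 24.57 and 15.67 ≤ y ≤ 40.00.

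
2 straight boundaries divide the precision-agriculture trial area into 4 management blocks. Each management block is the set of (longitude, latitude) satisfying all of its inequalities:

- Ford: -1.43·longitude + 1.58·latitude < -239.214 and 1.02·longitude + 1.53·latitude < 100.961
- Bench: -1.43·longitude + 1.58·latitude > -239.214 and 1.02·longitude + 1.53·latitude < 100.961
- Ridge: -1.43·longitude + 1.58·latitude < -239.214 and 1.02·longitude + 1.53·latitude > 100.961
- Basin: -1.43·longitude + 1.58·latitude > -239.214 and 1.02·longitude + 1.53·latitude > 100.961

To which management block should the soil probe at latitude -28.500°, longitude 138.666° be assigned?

Ford

-1.43·138.666 + 1.58·-28.500 = -243.322, which is < -239.214
1.02·138.666 + 1.53·-28.500 = 97.834, which is < 100.961
This sign pattern matches Ford.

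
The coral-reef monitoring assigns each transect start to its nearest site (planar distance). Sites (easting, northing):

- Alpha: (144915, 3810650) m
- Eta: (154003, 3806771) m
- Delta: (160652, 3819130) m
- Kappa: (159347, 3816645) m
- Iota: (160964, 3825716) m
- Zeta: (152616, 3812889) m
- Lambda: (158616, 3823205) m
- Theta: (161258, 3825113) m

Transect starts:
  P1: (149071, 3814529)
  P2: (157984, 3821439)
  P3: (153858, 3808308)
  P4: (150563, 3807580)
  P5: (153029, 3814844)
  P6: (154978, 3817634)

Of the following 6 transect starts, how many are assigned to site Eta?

P1 → Zeta
P2 → Lambda
P3 → Eta
P4 → Eta
P5 → Zeta
P6 → Kappa
2 of the 6 go to Eta.

2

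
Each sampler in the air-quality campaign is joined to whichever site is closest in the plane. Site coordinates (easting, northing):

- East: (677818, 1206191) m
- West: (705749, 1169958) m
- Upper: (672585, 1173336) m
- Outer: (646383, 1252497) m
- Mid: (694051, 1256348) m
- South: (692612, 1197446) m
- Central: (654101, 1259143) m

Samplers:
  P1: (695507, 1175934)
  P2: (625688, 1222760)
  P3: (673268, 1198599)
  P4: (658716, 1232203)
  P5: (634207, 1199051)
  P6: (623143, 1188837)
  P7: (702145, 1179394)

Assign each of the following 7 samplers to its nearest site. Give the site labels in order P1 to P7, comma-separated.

West, Outer, East, Outer, East, Upper, West

P1 → West (d²=140611140.00)
P2 → Outer (d²=1312572194.00)
P3 → East (d²=78340964.00)
P4 → Outer (d²=563949325.00)
P5 → East (d²=1952898921.00)
P6 → Upper (d²=2684792365.00)
P7 → West (d²=102026912.00)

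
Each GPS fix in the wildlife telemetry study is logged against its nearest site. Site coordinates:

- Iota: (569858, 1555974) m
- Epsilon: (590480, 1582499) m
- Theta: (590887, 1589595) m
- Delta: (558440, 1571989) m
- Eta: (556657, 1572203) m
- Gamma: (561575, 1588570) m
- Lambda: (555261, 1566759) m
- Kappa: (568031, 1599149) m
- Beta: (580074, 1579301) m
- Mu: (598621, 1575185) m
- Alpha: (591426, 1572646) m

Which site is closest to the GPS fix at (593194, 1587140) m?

Squared distances to each site:
Iota: 1515888452.000; Epsilon: 28904677.000; Theta: 11349274.000; Delta: 1437393317.000; Eta: 1558066338.000; Gamma: 1001806061.000; Lambda: 1854297650.000; Kappa: 777392650.000; Beta: 233584321.000; Mu: 172374354.000; Alpha: 213201860.000.
Minimum at Theta.

Theta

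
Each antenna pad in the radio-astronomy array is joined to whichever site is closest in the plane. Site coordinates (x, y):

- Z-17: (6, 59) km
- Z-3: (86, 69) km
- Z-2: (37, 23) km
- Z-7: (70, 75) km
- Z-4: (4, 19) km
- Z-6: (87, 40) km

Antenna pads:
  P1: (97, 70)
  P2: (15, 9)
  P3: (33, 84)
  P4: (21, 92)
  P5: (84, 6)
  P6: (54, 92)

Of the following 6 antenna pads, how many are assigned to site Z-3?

1

P1 → Z-3
P2 → Z-4
P3 → Z-17
P4 → Z-17
P5 → Z-6
P6 → Z-7
1 of the 6 goes to Z-3.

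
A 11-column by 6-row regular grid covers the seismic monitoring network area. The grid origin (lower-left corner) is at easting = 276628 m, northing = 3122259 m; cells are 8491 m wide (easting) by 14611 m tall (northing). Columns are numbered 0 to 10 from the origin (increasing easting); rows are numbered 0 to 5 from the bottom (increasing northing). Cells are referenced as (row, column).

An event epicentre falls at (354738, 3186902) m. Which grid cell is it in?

(4, 9)

Column index: ⌊(354738 − 276628) / 8491⌋ = ⌊9.199⌋ = 9
Row offset from origin: ⌊(3186902 − 3122259) / 14611⌋ = ⌊4.424⌋ = 4 → row 4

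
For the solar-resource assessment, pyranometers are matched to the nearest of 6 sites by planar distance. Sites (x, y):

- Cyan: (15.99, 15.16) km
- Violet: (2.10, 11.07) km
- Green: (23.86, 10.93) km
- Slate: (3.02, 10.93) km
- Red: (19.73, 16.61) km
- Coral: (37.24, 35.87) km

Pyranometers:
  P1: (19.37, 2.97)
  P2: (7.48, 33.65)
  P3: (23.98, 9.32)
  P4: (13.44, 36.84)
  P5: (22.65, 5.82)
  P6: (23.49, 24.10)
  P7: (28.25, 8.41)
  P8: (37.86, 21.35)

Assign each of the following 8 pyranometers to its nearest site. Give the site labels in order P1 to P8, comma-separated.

Green, Cyan, Green, Red, Green, Red, Green, Coral

P1 → Green (d²=83.52)
P2 → Cyan (d²=414.30)
P3 → Green (d²=2.61)
P4 → Red (d²=448.82)
P5 → Green (d²=27.58)
P6 → Red (d²=70.24)
P7 → Green (d²=25.62)
P8 → Coral (d²=211.21)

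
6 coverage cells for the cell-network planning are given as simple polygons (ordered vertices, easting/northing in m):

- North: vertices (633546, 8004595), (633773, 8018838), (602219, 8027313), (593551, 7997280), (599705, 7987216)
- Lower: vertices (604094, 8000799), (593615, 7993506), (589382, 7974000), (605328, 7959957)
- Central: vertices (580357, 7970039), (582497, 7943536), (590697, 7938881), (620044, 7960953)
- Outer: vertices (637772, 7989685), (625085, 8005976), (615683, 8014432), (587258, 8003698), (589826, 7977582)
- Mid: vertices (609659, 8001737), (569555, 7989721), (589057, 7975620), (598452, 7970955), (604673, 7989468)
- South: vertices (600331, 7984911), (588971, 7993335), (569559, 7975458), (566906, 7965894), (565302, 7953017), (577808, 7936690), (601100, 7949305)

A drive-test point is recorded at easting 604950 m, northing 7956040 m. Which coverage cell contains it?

Central

Cast a ray rightward from (604950, 7956040). For each polygon, the edges (by vertex number in listed order) whose endpoints lie on opposite sides of northing = 7956040, where each meets that height, and whether that is right or left of the point:
North: no edge straddles that height → 0 crossings.
Lower: no edge straddles that height → 0 crossings.
Central: 1–2 at easting≈581487.4 (left), 3–4 at easting≈613511.7 (right) → 1 crossing.
Outer: no edge straddles that height → 0 crossings.
Mid: no edge straddles that height → 0 crossings.
South: 4–5 at easting≈565678.6 (left), 7–1 at easting≈600954.5 (left) → 0 crossings.
Only Central has an odd count, so the point is inside Central.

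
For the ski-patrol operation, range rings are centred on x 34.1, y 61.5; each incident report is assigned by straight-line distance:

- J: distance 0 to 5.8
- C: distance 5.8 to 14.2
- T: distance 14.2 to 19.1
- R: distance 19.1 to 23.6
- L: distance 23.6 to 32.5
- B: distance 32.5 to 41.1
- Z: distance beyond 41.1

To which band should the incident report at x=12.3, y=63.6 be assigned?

Distance = √((12.3−34.1)² + (63.6−61.5)²) = √(475.240 + 4.410) = 21.901.
19.1 ≤ 21.901 < 23.6 → R.

R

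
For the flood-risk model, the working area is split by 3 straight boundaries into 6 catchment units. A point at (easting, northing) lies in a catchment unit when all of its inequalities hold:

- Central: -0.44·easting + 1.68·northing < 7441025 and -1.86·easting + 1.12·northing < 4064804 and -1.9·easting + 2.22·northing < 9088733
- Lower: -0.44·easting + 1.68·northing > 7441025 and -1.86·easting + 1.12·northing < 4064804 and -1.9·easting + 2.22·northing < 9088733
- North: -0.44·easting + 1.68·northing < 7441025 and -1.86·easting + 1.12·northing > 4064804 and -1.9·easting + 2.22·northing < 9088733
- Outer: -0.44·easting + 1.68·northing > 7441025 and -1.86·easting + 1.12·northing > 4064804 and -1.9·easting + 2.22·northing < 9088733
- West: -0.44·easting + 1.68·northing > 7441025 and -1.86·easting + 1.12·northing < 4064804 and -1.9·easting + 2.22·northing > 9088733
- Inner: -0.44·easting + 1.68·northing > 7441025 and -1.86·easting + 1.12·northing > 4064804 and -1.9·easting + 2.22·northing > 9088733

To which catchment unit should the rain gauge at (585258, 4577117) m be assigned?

Central

-0.44·585258 + 1.68·4577117 = 7432043.040, which is < 7441025
-1.86·585258 + 1.12·4577117 = 4037791.160, which is < 4064804
-1.9·585258 + 2.22·4577117 = 9049209.540, which is < 9088733
This sign pattern matches Central.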